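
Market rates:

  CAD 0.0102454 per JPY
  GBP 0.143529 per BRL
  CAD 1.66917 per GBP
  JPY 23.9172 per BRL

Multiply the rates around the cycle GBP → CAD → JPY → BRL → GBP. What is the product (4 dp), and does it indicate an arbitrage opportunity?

Around GBP → CAD → JPY → BRL → GBP: 1 × 1.66917 ÷ 0.0102454 ÷ 23.9172 × 0.143529 = 0.977690
Product < 1; profitable direction is GBP → BRL → JPY → CAD → GBP.

0.9777 (arbitrage exists)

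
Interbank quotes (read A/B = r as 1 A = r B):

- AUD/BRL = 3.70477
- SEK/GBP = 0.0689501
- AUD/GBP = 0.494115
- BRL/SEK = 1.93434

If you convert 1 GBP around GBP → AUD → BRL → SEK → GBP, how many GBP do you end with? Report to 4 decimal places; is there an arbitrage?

1.0000 (no arbitrage)

Around GBP → AUD → BRL → SEK → GBP: 1 ÷ 0.494115 × 3.70477 × 1.93434 × 0.0689501 = 1.000002
Product ≈ 1 (deviation 0.000%, within rounding noise).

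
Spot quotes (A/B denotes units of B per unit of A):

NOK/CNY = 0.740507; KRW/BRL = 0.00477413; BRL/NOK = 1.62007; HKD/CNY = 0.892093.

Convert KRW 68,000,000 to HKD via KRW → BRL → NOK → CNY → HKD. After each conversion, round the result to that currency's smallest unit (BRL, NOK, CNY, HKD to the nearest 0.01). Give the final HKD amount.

KRW 68,000,000 × 0.00477413 = BRL 324,640.84
BRL 324,640.84 × 1.62007 = NOK 525,940.89
NOK 525,940.89 × 0.740507 = CNY 389,462.91
CNY 389,462.91 ÷ 0.892093 = HKD 436,572.10

HKD 436,572.10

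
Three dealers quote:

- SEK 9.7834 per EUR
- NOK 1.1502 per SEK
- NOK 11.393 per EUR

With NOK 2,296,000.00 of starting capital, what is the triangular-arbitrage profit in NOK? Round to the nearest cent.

Profitable loop is NOK → SEK → EUR → NOK:
NOK 2,296,000.00 ÷ 1.1502 = SEK 1,996,174.58
SEK 1,996,174.58 ÷ 9.7834 = EUR 204,036.90
EUR 204,036.90 × 11.393 = NOK 2,324,592.37
Profit = NOK 2,324,592.37 − NOK 2,296,000.00

Profit: NOK 28,592.37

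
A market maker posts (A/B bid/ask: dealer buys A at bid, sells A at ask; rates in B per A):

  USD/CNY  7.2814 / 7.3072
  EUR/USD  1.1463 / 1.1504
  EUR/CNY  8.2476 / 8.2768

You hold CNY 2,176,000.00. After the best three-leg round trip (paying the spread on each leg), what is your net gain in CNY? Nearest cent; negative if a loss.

Best loop CNY → EUR → USD → CNY:
CNY 2,176,000.00 ÷ 8.2768 (buy EUR at ask) = EUR 262,903.54
EUR 262,903.54 × 1.1463 (sell EUR at bid) = USD 301,366.33
USD 301,366.33 × 7.2814 (sell USD at bid) = CNY 2,194,368.76

Net profit: CNY 18,368.76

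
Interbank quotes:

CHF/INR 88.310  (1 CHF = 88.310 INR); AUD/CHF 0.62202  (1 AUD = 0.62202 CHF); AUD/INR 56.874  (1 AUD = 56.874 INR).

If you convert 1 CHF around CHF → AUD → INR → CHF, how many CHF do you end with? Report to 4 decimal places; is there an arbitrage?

Around CHF → AUD → INR → CHF: 1 ÷ 0.62202 × 56.874 ÷ 88.310 = 1.035379
Product > 1; profitable direction is CHF → AUD → INR → CHF.

1.0354 (arbitrage exists)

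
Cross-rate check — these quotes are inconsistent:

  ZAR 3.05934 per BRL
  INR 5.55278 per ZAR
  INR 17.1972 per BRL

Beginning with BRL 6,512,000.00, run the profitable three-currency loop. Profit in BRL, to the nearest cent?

Profit: BRL 80,253.84

Profitable loop is BRL → INR → ZAR → BRL:
BRL 6,512,000.00 × 17.1972 = INR 111,988,166.40
INR 111,988,166.40 ÷ 5.55278 = ZAR 20,167,945.86
ZAR 20,167,945.86 ÷ 3.05934 = BRL 6,592,253.84
Profit = BRL 6,592,253.84 − BRL 6,512,000.00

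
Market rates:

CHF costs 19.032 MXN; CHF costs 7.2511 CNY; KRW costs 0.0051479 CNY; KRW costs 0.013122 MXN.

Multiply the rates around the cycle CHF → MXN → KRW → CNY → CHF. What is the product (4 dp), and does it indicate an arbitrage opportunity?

1.0297 (arbitrage exists)

Around CHF → MXN → KRW → CNY → CHF: 1 × 19.032 ÷ 0.013122 × 0.0051479 ÷ 7.2511 = 1.029700
Product > 1; profitable direction is CHF → MXN → KRW → CNY → CHF.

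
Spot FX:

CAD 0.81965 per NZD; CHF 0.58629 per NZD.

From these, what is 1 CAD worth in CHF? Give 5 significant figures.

CAD/CHF = 0.71529

1 CAD ÷ 0.81965 = 1.22003 NZD
1.22003 NZD × 0.58629 = 0.715293 CHF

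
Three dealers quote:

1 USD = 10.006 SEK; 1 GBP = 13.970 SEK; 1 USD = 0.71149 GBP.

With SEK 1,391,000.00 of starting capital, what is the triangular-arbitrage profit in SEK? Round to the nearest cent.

Profit: SEK 9,304.30

Profitable loop is SEK → GBP → USD → SEK:
SEK 1,391,000.00 ÷ 13.970 = GBP 99,570.51
GBP 99,570.51 ÷ 0.71149 = USD 139,946.46
USD 139,946.46 × 10.006 = SEK 1,400,304.30
Profit = SEK 1,400,304.30 − SEK 1,391,000.00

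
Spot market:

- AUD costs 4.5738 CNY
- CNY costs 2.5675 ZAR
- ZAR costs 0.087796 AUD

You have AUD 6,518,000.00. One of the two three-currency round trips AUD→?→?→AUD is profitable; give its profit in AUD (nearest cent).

Profitable loop is AUD → CNY → ZAR → AUD:
AUD 6,518,000.00 × 4.5738 = CNY 29,812,028.40
CNY 29,812,028.40 × 2.5675 = ZAR 76,542,382.92
ZAR 76,542,382.92 × 0.087796 = AUD 6,720,115.05
Profit = AUD 6,720,115.05 − AUD 6,518,000.00

Profit: AUD 202,115.05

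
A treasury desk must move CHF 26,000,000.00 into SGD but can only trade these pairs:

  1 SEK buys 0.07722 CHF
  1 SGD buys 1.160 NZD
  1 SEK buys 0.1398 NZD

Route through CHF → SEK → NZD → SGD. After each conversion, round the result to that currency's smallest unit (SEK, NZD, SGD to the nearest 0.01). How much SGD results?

CHF 26,000,000.00 ÷ 0.07722 = SEK 336,700,336.70
SEK 336,700,336.70 × 0.1398 = NZD 47,070,707.07
NZD 47,070,707.07 ÷ 1.160 = SGD 40,578,195.75

SGD 40,578,195.75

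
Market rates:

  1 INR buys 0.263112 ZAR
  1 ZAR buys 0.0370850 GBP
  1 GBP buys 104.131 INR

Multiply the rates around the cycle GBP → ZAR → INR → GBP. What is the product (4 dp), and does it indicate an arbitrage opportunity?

Around GBP → ZAR → INR → GBP: 1 ÷ 0.0370850 ÷ 0.263112 ÷ 104.131 = 0.984195
Product < 1; profitable direction is GBP → INR → ZAR → GBP.

0.9842 (arbitrage exists)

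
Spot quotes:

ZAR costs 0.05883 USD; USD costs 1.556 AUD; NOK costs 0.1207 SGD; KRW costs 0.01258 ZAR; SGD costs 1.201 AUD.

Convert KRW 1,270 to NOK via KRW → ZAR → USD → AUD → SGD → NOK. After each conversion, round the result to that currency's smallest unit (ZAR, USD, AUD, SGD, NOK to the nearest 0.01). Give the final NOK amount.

KRW 1,270 × 0.01258 = ZAR 15.98
ZAR 15.98 × 0.05883 = USD 0.94
USD 0.94 × 1.556 = AUD 1.46
AUD 1.46 ÷ 1.201 = SGD 1.22
SGD 1.22 ÷ 0.1207 = NOK 10.11

NOK 10.11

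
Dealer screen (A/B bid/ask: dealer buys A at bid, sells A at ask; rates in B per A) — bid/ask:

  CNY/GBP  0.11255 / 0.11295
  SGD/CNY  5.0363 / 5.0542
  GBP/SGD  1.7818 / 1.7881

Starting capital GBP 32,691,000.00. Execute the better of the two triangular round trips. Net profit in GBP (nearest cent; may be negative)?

Best loop GBP → SGD → CNY → GBP:
GBP 32,691,000.00 × 1.7818 (sell GBP at bid) = SGD 58,248,823.80
SGD 58,248,823.80 × 5.0363 (sell SGD at bid) = CNY 293,358,551.30
CNY 293,358,551.30 × 0.11255 (sell CNY at bid) = GBP 33,017,504.95

Net profit: GBP 326,504.95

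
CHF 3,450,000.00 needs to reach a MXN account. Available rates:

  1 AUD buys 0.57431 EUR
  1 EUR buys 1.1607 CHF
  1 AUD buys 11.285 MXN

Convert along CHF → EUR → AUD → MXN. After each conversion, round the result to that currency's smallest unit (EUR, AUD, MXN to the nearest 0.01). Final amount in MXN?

MXN 58,405,574.04

CHF 3,450,000.00 ÷ 1.1607 = EUR 2,972,344.28
EUR 2,972,344.28 ÷ 0.57431 = AUD 5,175,505.01
AUD 5,175,505.01 × 11.285 = MXN 58,405,574.04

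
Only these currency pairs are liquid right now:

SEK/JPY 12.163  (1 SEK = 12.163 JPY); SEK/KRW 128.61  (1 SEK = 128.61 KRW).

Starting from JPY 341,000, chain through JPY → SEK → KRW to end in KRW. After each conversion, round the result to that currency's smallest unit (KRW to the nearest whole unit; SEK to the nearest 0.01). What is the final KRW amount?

KRW 3,605,691

JPY 341,000 ÷ 12.163 = SEK 28,035.85
SEK 28,035.85 × 128.61 = KRW 3,605,691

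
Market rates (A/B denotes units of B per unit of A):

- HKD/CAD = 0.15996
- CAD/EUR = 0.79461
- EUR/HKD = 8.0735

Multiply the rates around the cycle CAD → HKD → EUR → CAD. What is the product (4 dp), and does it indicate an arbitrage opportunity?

0.9745 (arbitrage exists)

Around CAD → HKD → EUR → CAD: 1 ÷ 0.15996 ÷ 8.0735 ÷ 0.79461 = 0.974480
Product < 1; profitable direction is CAD → EUR → HKD → CAD.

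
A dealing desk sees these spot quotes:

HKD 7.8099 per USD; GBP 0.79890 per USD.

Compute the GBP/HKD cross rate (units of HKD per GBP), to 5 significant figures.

1 GBP ÷ 0.79890 = 1.25172 USD
1.25172 USD × 7.8099 = 9.77582 HKD

GBP/HKD = 9.7758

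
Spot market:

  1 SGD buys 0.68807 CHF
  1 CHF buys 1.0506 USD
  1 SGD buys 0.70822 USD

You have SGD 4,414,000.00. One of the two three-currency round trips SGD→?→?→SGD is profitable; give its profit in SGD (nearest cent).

Profit: SGD 91,408.37

Profitable loop is SGD → CHF → USD → SGD:
SGD 4,414,000.00 × 0.68807 = CHF 3,037,140.98
CHF 3,037,140.98 × 1.0506 = USD 3,190,820.31
USD 3,190,820.31 ÷ 0.70822 = SGD 4,505,408.37
Profit = SGD 4,505,408.37 − SGD 4,414,000.00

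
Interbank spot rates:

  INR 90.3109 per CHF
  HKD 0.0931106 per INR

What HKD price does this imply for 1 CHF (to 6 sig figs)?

1 CHF × 90.3109 = 90.3109 INR
90.3109 INR × 0.0931106 = 8.4089 HKD

CHF/HKD = 8.40890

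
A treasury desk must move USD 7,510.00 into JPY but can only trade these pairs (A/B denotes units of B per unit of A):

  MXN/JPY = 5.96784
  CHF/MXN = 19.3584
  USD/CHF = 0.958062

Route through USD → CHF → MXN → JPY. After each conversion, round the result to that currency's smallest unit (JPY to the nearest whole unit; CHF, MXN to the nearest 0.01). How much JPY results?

JPY 831,229

USD 7,510.00 × 0.958062 = CHF 7,195.05
CHF 7,195.05 × 19.3584 = MXN 139,284.66
MXN 139,284.66 × 5.96784 = JPY 831,229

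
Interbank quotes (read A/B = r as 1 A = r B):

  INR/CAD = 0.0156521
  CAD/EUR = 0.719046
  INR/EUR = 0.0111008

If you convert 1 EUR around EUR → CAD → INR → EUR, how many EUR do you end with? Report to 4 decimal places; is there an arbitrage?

Around EUR → CAD → INR → EUR: 1 ÷ 0.719046 ÷ 0.0156521 × 0.0111008 = 0.986336
Product < 1; profitable direction is EUR → INR → CAD → EUR.

0.9863 (arbitrage exists)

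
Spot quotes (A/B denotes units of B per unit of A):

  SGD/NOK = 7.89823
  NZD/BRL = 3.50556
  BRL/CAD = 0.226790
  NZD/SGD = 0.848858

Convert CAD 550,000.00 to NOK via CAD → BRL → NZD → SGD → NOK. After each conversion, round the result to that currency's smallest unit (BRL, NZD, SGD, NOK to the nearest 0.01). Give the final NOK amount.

NOK 4,638,165.12

CAD 550,000.00 ÷ 0.226790 = BRL 2,425,151.02
BRL 2,425,151.02 ÷ 3.50556 = NZD 691,801.32
NZD 691,801.32 × 0.848858 = SGD 587,241.08
SGD 587,241.08 × 7.89823 = NOK 4,638,165.12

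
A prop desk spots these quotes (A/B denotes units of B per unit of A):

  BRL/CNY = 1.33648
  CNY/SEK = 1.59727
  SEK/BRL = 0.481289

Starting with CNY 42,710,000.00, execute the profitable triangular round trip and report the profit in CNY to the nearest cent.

Profitable loop is CNY → SEK → BRL → CNY:
CNY 42,710,000.00 × 1.59727 = SEK 68,219,401.70
SEK 68,219,401.70 × 0.481289 = BRL 32,833,247.62
BRL 32,833,247.62 × 1.33648 = CNY 43,880,978.79
Profit = CNY 43,880,978.79 − CNY 42,710,000.00

Profit: CNY 1,170,978.79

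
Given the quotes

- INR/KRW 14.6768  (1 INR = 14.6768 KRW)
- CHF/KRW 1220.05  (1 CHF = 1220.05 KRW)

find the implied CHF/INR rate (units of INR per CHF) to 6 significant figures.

CHF/INR = 83.1278

1 CHF × 1220.05 = 1220.05 KRW
1220.05 KRW ÷ 14.6768 = 83.1278 INR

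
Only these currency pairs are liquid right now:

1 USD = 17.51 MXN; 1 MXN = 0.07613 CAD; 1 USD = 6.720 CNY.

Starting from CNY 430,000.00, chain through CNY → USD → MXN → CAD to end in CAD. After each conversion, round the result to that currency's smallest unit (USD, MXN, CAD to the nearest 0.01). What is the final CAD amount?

CAD 85,298.46

CNY 430,000.00 ÷ 6.720 = USD 63,988.10
USD 63,988.10 × 17.51 = MXN 1,120,431.63
MXN 1,120,431.63 × 0.07613 = CAD 85,298.46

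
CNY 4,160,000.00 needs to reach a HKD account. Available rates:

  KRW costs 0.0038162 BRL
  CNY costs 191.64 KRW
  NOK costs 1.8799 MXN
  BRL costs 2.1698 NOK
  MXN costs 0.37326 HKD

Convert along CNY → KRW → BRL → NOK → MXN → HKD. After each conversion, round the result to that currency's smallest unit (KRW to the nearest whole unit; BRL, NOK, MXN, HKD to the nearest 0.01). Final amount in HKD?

HKD 4,632,085.04

CNY 4,160,000.00 × 191.64 = KRW 797,222,400
KRW 797,222,400 × 0.0038162 = BRL 3,042,360.12
BRL 3,042,360.12 × 2.1698 = NOK 6,601,312.99
NOK 6,601,312.99 × 1.8799 = MXN 12,409,808.29
MXN 12,409,808.29 × 0.37326 = HKD 4,632,085.04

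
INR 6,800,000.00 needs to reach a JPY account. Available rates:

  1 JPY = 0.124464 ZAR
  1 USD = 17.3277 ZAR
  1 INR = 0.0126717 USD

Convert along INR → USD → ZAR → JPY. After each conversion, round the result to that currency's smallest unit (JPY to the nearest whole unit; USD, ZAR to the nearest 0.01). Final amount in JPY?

INR 6,800,000.00 × 0.0126717 = USD 86,167.56
USD 86,167.56 × 17.3277 = ZAR 1,493,085.63
ZAR 1,493,085.63 ÷ 0.124464 = JPY 11,996,124

JPY 11,996,124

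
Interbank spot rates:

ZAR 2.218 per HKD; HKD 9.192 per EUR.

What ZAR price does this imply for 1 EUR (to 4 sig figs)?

EUR/ZAR = 20.39

1 EUR × 9.192 = 9.192 HKD
9.192 HKD × 2.218 = 20.3879 ZAR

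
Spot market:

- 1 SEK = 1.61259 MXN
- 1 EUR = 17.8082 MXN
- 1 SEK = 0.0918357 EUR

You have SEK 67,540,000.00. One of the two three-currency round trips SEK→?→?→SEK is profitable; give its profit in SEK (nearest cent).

Profitable loop is SEK → EUR → MXN → SEK:
SEK 67,540,000.00 × 0.0918357 = EUR 6,202,583.18
EUR 6,202,583.18 × 17.8082 = MXN 110,456,841.75
MXN 110,456,841.75 ÷ 1.61259 = SEK 68,496,543.91
Profit = SEK 68,496,543.91 − SEK 67,540,000.00

Profit: SEK 956,543.91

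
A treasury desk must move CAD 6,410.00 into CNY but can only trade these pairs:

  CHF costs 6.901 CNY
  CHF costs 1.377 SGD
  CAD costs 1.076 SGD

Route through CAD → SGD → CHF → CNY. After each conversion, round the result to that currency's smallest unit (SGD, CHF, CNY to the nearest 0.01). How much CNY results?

CAD 6,410.00 × 1.076 = SGD 6,897.16
SGD 6,897.16 ÷ 1.377 = CHF 5,008.83
CHF 5,008.83 × 6.901 = CNY 34,565.94

CNY 34,565.94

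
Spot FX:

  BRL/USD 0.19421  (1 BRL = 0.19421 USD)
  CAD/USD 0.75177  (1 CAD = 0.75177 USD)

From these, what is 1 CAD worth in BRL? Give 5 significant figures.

1 CAD × 0.75177 = 0.75177 USD
0.75177 USD ÷ 0.19421 = 3.87091 BRL

CAD/BRL = 3.8709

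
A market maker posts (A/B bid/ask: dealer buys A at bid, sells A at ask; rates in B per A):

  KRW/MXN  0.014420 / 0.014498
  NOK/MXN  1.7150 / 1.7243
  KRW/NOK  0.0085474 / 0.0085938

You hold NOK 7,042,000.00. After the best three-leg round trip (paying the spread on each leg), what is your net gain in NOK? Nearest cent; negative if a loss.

Net profit: NOK 78,099.75

Best loop NOK → MXN → KRW → NOK:
NOK 7,042,000.00 × 1.7150 (sell NOK at bid) = MXN 12,077,030.00
MXN 12,077,030.00 ÷ 0.014498 (buy KRW at ask) = KRW 833,013,519
KRW 833,013,519 × 0.0085474 (sell KRW at bid) = NOK 7,120,099.75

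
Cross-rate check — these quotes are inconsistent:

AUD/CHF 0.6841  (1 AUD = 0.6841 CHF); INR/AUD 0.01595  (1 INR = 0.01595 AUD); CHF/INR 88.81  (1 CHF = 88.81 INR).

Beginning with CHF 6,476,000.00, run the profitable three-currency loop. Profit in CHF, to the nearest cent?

Profitable loop is CHF → AUD → INR → CHF:
CHF 6,476,000.00 ÷ 0.6841 = AUD 9,466,452.27
AUD 9,466,452.27 ÷ 0.01595 = INR 593,507,979.50
INR 593,507,979.50 ÷ 88.81 = CHF 6,682,895.84
Profit = CHF 6,682,895.84 − CHF 6,476,000.00

Profit: CHF 206,895.84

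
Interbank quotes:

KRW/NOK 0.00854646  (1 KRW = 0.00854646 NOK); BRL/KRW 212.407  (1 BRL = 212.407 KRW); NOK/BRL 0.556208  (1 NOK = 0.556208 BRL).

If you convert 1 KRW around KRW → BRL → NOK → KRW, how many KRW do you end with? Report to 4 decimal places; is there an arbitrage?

0.9904 (arbitrage exists)

Around KRW → BRL → NOK → KRW: 1 ÷ 212.407 ÷ 0.556208 ÷ 0.00854646 = 0.990393
Product < 1; profitable direction is KRW → NOK → BRL → KRW.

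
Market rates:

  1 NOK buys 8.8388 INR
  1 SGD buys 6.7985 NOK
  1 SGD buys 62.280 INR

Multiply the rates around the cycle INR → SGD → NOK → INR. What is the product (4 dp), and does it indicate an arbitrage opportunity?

0.9648 (arbitrage exists)

Around INR → SGD → NOK → INR: 1 ÷ 62.280 × 6.7985 × 8.8388 = 0.964846
Product < 1; profitable direction is INR → NOK → SGD → INR.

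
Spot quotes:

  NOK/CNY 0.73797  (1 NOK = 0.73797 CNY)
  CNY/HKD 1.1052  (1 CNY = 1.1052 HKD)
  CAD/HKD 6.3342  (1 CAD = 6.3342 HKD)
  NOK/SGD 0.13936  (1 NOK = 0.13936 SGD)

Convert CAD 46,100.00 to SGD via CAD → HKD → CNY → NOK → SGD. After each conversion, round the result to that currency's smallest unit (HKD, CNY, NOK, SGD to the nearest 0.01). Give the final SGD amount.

CAD 46,100.00 × 6.3342 = HKD 292,006.62
HKD 292,006.62 ÷ 1.1052 = CNY 264,211.56
CNY 264,211.56 ÷ 0.73797 = NOK 358,024.80
NOK 358,024.80 × 0.13936 = SGD 49,894.34

SGD 49,894.34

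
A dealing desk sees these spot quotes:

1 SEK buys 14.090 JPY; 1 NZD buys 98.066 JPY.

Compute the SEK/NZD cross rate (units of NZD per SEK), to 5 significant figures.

1 SEK × 14.090 = 14.09 JPY
14.09 JPY ÷ 98.066 = 0.143679 NZD

SEK/NZD = 0.14368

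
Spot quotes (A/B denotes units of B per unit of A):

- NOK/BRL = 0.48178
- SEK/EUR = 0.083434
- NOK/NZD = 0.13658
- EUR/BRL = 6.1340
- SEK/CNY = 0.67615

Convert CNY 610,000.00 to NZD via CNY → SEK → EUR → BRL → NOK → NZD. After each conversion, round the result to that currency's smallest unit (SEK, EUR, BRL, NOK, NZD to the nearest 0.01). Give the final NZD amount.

CNY 610,000.00 ÷ 0.67615 = SEK 902,166.68
SEK 902,166.68 × 0.083434 = EUR 75,271.37
EUR 75,271.37 × 6.1340 = BRL 461,714.58
BRL 461,714.58 ÷ 0.48178 = NOK 958,351.49
NOK 958,351.49 × 0.13658 = NZD 130,891.65

NZD 130,891.65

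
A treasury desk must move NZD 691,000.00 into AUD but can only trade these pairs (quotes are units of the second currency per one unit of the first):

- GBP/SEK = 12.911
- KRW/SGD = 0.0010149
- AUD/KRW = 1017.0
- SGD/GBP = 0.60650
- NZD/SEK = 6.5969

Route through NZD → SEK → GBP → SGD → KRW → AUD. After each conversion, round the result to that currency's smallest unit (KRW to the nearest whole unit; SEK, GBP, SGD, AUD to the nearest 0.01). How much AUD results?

AUD 564,005.12

NZD 691,000.00 × 6.5969 = SEK 4,558,457.90
SEK 4,558,457.90 ÷ 12.911 = GBP 353,067.76
GBP 353,067.76 ÷ 0.60650 = SGD 582,139.75
SGD 582,139.75 ÷ 0.0010149 = KRW 573,593,211
KRW 573,593,211 ÷ 1017.0 = AUD 564,005.12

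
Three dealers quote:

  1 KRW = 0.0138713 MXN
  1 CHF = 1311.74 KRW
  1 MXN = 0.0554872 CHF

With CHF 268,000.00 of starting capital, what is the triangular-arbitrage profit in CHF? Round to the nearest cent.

Profit: CHF 2,578.03

Profitable loop is CHF → KRW → MXN → CHF:
CHF 268,000.00 × 1311.74 = KRW 351,546,320
KRW 351,546,320 × 0.0138713 = MXN 4,876,404.47
MXN 4,876,404.47 × 0.0554872 = CHF 270,578.03
Profit = CHF 270,578.03 − CHF 268,000.00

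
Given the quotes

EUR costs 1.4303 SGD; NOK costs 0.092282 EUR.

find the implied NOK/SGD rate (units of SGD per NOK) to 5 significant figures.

NOK/SGD = 0.13199

1 NOK × 0.092282 = 0.092282 EUR
0.092282 EUR × 1.4303 = 0.131991 SGD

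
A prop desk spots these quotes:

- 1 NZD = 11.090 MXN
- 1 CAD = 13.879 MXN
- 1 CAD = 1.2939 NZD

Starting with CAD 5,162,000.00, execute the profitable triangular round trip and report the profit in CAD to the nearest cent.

Profitable loop is CAD → NZD → MXN → CAD:
CAD 5,162,000.00 × 1.2939 = NZD 6,679,111.80
NZD 6,679,111.80 × 11.090 = MXN 74,071,349.86
MXN 74,071,349.86 ÷ 13.879 = CAD 5,336,937.09
Profit = CAD 5,336,937.09 − CAD 5,162,000.00

Profit: CAD 174,937.09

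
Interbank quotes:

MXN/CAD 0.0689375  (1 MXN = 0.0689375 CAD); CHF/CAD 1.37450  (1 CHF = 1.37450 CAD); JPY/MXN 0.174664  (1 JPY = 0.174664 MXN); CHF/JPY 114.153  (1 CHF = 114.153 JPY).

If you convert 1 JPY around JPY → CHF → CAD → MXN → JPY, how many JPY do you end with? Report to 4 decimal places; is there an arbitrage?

Around JPY → CHF → CAD → MXN → JPY: 1 ÷ 114.153 × 1.37450 ÷ 0.0689375 ÷ 0.174664 = 0.999997
Product ≈ 1 (deviation 0.000%, within rounding noise).

1.0000 (no arbitrage)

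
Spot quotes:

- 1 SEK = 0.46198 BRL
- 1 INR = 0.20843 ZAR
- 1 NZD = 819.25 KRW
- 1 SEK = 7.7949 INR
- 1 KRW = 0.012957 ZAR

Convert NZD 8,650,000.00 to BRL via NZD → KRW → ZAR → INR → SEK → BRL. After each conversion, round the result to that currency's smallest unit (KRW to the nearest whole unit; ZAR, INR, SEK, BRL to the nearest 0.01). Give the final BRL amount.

BRL 26,108,950.46

NZD 8,650,000.00 × 819.25 = KRW 7,086,512,500
KRW 7,086,512,500 × 0.012957 = ZAR 91,819,942.46
ZAR 91,819,942.46 ÷ 0.20843 = INR 440,531,317.28
INR 440,531,317.28 ÷ 7.7949 = SEK 56,515,326.34
SEK 56,515,326.34 × 0.46198 = BRL 26,108,950.46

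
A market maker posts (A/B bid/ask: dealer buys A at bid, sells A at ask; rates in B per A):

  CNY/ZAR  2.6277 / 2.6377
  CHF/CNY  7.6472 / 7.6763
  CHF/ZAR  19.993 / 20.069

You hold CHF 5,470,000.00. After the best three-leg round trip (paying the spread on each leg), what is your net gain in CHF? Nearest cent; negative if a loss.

Best loop CHF → CNY → ZAR → CHF:
CHF 5,470,000.00 × 7.6472 (sell CHF at bid) = CNY 41,830,184.00
CNY 41,830,184.00 × 2.6277 (sell CNY at bid) = ZAR 109,917,174.50
ZAR 109,917,174.50 ÷ 20.069 (buy CHF at ask) = CHF 5,476,963.20

Net profit: CHF 6,963.20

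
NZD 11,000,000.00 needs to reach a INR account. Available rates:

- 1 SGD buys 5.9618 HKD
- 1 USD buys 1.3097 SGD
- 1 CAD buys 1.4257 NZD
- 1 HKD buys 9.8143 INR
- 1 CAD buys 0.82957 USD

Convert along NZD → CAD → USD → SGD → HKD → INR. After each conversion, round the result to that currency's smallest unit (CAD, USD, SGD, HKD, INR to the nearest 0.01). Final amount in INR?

INR 490,485,454.71

NZD 11,000,000.00 ÷ 1.4257 = CAD 7,715,508.17
CAD 7,715,508.17 × 0.82957 = USD 6,400,554.11
USD 6,400,554.11 × 1.3097 = SGD 8,382,805.72
SGD 8,382,805.72 × 5.9618 = HKD 49,976,611.14
HKD 49,976,611.14 × 9.8143 = INR 490,485,454.71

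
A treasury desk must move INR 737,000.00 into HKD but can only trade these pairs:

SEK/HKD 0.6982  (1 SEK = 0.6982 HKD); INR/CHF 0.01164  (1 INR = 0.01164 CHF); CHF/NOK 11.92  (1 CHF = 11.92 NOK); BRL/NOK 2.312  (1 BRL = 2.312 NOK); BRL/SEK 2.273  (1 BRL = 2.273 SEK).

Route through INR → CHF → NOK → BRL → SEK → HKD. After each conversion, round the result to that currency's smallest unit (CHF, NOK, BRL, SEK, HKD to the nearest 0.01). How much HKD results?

INR 737,000.00 × 0.01164 = CHF 8,578.68
CHF 8,578.68 × 11.92 = NOK 102,257.87
NOK 102,257.87 ÷ 2.312 = BRL 44,229.18
BRL 44,229.18 × 2.273 = SEK 100,532.93
SEK 100,532.93 × 0.6982 = HKD 70,192.09

HKD 70,192.09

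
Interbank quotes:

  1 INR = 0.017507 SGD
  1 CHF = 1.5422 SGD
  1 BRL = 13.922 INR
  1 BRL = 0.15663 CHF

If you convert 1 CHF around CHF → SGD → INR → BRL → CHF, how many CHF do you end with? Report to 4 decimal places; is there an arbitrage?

Around CHF → SGD → INR → BRL → CHF: 1 × 1.5422 ÷ 0.017507 ÷ 13.922 × 0.15663 = 0.991065
Product < 1; profitable direction is CHF → BRL → INR → SGD → CHF.

0.9911 (arbitrage exists)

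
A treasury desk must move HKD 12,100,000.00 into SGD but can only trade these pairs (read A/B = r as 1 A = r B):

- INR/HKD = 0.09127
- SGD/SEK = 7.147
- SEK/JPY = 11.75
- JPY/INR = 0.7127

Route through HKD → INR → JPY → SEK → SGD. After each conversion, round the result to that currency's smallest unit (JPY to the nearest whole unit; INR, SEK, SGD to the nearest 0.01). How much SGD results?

SGD 2,215,077.43

HKD 12,100,000.00 ÷ 0.09127 = INR 132,573,682.48
INR 132,573,682.48 ÷ 0.7127 = JPY 186,016,111
JPY 186,016,111 ÷ 11.75 = SEK 15,831,158.38
SEK 15,831,158.38 ÷ 7.147 = SGD 2,215,077.43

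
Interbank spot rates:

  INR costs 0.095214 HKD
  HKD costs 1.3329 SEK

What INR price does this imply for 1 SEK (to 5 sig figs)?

1 SEK ÷ 1.3329 = 0.750244 HKD
0.750244 HKD ÷ 0.095214 = 7.87955 INR

SEK/INR = 7.8796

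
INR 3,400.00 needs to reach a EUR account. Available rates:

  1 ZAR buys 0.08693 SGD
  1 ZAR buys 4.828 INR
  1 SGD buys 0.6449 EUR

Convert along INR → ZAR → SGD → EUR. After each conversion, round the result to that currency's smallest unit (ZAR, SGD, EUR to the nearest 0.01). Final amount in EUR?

EUR 39.48

INR 3,400.00 ÷ 4.828 = ZAR 704.23
ZAR 704.23 × 0.08693 = SGD 61.22
SGD 61.22 × 0.6449 = EUR 39.48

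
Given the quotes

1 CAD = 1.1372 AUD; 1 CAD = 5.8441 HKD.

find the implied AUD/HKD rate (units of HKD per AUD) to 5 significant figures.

AUD/HKD = 5.1390

1 AUD ÷ 1.1372 = 0.879353 CAD
0.879353 CAD × 5.8441 = 5.13903 HKD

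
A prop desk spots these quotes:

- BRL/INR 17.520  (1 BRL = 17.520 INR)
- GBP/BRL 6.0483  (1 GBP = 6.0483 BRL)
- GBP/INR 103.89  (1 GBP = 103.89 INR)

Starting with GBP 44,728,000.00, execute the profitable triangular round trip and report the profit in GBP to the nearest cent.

Profitable loop is GBP → BRL → INR → GBP:
GBP 44,728,000.00 × 6.0483 = BRL 270,528,362.40
BRL 270,528,362.40 × 17.520 = INR 4,739,656,909.25
INR 4,739,656,909.25 ÷ 103.89 = GBP 45,621,878.04
Profit = GBP 45,621,878.04 − GBP 44,728,000.00

Profit: GBP 893,878.04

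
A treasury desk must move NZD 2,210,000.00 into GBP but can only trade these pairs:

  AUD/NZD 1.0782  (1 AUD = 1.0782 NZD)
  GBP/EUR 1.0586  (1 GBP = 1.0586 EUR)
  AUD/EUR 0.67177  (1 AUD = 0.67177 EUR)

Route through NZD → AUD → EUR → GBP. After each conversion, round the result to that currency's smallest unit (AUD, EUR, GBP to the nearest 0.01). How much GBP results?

NZD 2,210,000.00 ÷ 1.0782 = AUD 2,049,712.48
AUD 2,049,712.48 × 0.67177 = EUR 1,376,935.35
EUR 1,376,935.35 ÷ 1.0586 = GBP 1,300,713.54

GBP 1,300,713.54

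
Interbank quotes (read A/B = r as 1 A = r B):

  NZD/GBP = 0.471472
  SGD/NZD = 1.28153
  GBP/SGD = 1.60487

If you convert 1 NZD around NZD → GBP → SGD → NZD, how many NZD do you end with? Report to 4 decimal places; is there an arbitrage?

0.9697 (arbitrage exists)

Around NZD → GBP → SGD → NZD: 1 × 0.471472 × 1.60487 × 1.28153 = 0.969671
Product < 1; profitable direction is NZD → SGD → GBP → NZD.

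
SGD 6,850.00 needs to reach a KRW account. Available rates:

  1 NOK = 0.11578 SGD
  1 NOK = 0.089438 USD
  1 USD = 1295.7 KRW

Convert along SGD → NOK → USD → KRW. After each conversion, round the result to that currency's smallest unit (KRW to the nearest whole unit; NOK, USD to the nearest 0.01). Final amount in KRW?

KRW 6,856,197

SGD 6,850.00 ÷ 0.11578 = NOK 59,163.93
NOK 59,163.93 × 0.089438 = USD 5,291.50
USD 5,291.50 × 1295.7 = KRW 6,856,197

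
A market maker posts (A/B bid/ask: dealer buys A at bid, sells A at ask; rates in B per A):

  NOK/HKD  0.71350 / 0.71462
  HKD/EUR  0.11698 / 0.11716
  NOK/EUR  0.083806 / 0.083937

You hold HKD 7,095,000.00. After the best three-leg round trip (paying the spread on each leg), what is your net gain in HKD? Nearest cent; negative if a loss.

Best loop HKD → NOK → EUR → HKD:
HKD 7,095,000.00 ÷ 0.71462 (buy NOK at ask) = NOK 9,928,353.53
NOK 9,928,353.53 × 0.083806 (sell NOK at bid) = EUR 832,055.60
EUR 832,055.60 ÷ 0.11716 (buy HKD at ask) = HKD 7,101,874.33

Net profit: HKD 6,874.33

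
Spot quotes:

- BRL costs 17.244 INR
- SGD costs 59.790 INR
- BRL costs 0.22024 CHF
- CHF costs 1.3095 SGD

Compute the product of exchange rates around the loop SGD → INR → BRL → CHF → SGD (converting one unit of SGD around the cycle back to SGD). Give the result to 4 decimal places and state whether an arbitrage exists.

Around SGD → INR → BRL → CHF → SGD: 1 × 59.790 ÷ 17.244 × 0.22024 × 1.3095 = 0.999982
Product ≈ 1 (deviation 0.002%, within rounding noise).

1.0000 (no arbitrage)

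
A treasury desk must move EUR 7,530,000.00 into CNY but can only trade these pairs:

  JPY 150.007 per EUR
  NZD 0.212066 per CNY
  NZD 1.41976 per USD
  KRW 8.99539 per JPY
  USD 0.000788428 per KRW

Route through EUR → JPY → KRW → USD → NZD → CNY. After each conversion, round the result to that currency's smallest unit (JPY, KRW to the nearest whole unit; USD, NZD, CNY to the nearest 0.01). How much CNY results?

EUR 7,530,000.00 × 150.007 = JPY 1,129,552,710
JPY 1,129,552,710 × 8.99539 = KRW 10,160,767,152
KRW 10,160,767,152 × 0.000788428 = USD 8,011,033.32
USD 8,011,033.32 × 1.41976 = NZD 11,373,744.67
NZD 11,373,744.67 ÷ 0.212066 = CNY 53,633,041.93

CNY 53,633,041.93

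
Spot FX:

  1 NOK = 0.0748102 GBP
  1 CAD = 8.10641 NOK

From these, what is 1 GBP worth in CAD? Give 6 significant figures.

GBP/CAD = 1.64896

1 GBP ÷ 0.0748102 = 13.3672 NOK
13.3672 NOK ÷ 8.10641 = 1.64896 CAD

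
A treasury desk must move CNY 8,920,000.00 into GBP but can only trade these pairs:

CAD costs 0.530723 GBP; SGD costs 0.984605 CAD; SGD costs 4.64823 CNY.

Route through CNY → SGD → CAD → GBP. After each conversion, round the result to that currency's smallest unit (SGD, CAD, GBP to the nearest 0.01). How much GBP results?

CNY 8,920,000.00 ÷ 4.64823 = SGD 1,919,010.03
SGD 1,919,010.03 × 0.984605 = CAD 1,889,466.87
CAD 1,889,466.87 × 0.530723 = GBP 1,002,783.53

GBP 1,002,783.53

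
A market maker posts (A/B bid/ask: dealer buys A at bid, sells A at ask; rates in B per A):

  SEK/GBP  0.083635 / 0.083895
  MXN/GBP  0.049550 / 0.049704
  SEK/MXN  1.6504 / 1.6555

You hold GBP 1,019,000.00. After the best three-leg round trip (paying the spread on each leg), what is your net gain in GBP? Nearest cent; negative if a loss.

Net profit: GBP 16,718.47

Best loop GBP → MXN → SEK → GBP:
GBP 1,019,000.00 ÷ 0.049704 (buy MXN at ask) = MXN 20,501,368.10
MXN 20,501,368.10 ÷ 1.6555 (buy SEK at ask) = SEK 12,383,792.27
SEK 12,383,792.27 × 0.083635 (sell SEK at bid) = GBP 1,035,718.47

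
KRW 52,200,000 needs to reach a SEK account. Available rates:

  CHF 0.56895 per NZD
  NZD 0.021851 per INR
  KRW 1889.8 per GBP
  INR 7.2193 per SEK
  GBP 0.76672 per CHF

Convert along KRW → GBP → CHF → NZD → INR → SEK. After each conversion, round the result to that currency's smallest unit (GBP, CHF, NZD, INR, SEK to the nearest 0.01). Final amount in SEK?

KRW 52,200,000 ÷ 1889.8 = GBP 27,621.97
GBP 27,621.97 ÷ 0.76672 = CHF 36,026.15
CHF 36,026.15 ÷ 0.56895 = NZD 63,320.41
NZD 63,320.41 ÷ 0.021851 = INR 2,897,826.64
INR 2,897,826.64 ÷ 7.2193 = SEK 401,399.95

SEK 401,399.95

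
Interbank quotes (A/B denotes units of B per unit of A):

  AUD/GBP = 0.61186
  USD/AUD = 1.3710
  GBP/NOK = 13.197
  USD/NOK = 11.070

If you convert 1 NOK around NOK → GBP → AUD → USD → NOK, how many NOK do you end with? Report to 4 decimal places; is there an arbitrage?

1.0000 (no arbitrage)

Around NOK → GBP → AUD → USD → NOK: 1 ÷ 13.197 ÷ 0.61186 ÷ 1.3710 × 11.070 = 0.999961
Product ≈ 1 (deviation 0.004%, within rounding noise).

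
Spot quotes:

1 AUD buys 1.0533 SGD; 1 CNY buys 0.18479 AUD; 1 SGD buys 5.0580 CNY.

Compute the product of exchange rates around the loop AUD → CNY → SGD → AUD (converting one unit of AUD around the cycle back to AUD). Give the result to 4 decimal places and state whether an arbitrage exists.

Around AUD → CNY → SGD → AUD: 1 ÷ 0.18479 ÷ 5.0580 ÷ 1.0533 = 1.015759
Product > 1; profitable direction is AUD → CNY → SGD → AUD.

1.0158 (arbitrage exists)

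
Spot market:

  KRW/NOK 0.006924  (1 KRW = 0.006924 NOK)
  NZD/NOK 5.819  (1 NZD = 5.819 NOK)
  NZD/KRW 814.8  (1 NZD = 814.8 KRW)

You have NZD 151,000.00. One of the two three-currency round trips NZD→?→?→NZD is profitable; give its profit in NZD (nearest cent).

Profit: NZD 4,746.12

Profitable loop is NZD → NOK → KRW → NZD:
NZD 151,000.00 × 5.819 = NOK 878,669.00
NOK 878,669.00 ÷ 0.006924 = KRW 126,901,935
KRW 126,901,935 ÷ 814.8 = NZD 155,746.12
Profit = NZD 155,746.12 − NZD 151,000.00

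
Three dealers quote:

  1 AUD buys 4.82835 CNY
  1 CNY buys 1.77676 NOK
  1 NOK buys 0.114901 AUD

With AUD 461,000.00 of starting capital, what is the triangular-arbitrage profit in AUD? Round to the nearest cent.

Profit: AUD 6,680.87

Profitable loop is AUD → NOK → CNY → AUD:
AUD 461,000.00 ÷ 0.114901 = NOK 4,012,149.59
NOK 4,012,149.59 ÷ 1.77676 = CNY 2,258,126.92
CNY 2,258,126.92 ÷ 4.82835 = AUD 467,680.87
Profit = AUD 467,680.87 − AUD 461,000.00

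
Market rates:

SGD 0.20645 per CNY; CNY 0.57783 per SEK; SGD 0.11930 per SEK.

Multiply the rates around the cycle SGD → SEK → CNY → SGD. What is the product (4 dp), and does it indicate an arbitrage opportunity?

0.9999 (no arbitrage)

Around SGD → SEK → CNY → SGD: 1 ÷ 0.11930 × 0.57783 × 0.20645 = 0.999941
Product ≈ 1 (deviation 0.006%, within rounding noise).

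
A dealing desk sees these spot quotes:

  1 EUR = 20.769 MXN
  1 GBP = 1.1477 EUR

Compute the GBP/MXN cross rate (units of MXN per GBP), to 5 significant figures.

GBP/MXN = 23.837

1 GBP × 1.1477 = 1.1477 EUR
1.1477 EUR × 20.769 = 23.8366 MXN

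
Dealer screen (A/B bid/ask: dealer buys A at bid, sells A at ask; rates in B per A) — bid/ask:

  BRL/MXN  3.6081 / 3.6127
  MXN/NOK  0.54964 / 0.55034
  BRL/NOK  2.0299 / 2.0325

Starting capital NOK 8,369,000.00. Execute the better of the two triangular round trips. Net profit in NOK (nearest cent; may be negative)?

Net profit: NOK 175,472.04

Best loop NOK → MXN → BRL → NOK:
NOK 8,369,000.00 ÷ 0.55034 (buy MXN at ask) = MXN 15,206,962.97
MXN 15,206,962.97 ÷ 3.6127 (buy BRL at ask) = BRL 4,209,306.88
BRL 4,209,306.88 × 2.0299 (sell BRL at bid) = NOK 8,544,472.04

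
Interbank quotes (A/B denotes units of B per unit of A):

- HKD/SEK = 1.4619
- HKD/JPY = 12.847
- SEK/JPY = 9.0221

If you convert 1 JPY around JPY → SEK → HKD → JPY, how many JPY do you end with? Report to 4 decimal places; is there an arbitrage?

0.9740 (arbitrage exists)

Around JPY → SEK → HKD → JPY: 1 ÷ 9.0221 ÷ 1.4619 × 12.847 = 0.974039
Product < 1; profitable direction is JPY → HKD → SEK → JPY.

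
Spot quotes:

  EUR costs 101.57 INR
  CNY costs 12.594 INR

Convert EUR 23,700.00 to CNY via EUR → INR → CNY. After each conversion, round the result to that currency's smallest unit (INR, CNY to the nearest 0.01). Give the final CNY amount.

CNY 191,139.35

EUR 23,700.00 × 101.57 = INR 2,407,209.00
INR 2,407,209.00 ÷ 12.594 = CNY 191,139.35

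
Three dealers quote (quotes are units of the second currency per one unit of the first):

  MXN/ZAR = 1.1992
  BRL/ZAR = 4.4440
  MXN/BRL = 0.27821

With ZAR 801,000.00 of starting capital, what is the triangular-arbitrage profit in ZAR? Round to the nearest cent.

Profit: ZAR 24,824.35

Profitable loop is ZAR → MXN → BRL → ZAR:
ZAR 801,000.00 ÷ 1.1992 = MXN 667,945.30
MXN 667,945.30 × 0.27821 = BRL 185,829.06
BRL 185,829.06 × 4.4440 = ZAR 825,824.35
Profit = ZAR 825,824.35 − ZAR 801,000.00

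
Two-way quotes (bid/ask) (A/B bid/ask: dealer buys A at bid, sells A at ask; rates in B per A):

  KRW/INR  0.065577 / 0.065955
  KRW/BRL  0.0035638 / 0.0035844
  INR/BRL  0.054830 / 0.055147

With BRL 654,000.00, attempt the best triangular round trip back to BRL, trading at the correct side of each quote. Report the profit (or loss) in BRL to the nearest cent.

Best loop BRL → KRW → INR → BRL:
BRL 654,000.00 ÷ 0.0035844 (buy KRW at ask) = KRW 182,457,315
KRW 182,457,315 × 0.065577 (sell KRW at bid) = INR 11,965,003.35
INR 11,965,003.35 × 0.054830 (sell INR at bid) = BRL 656,041.13

Net profit: BRL 2,041.13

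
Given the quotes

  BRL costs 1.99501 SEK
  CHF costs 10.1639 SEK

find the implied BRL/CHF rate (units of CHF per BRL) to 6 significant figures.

1 BRL × 1.99501 = 1.99501 SEK
1.99501 SEK ÷ 10.1639 = 0.196284 CHF

BRL/CHF = 0.196284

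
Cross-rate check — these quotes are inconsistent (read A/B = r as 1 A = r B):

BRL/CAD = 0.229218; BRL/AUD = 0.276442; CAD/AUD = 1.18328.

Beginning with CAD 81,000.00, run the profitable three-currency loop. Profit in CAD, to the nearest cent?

Profit: CAD 1,556.79

Profitable loop is CAD → BRL → AUD → CAD:
CAD 81,000.00 ÷ 0.229218 = BRL 353,375.39
BRL 353,375.39 × 0.276442 = AUD 97,687.80
AUD 97,687.80 ÷ 1.18328 = CAD 82,556.79
Profit = CAD 82,556.79 − CAD 81,000.00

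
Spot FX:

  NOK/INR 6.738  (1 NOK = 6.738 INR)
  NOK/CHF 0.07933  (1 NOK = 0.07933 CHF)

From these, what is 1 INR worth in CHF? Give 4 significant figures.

INR/CHF = 0.01177

1 INR ÷ 6.738 = 0.148412 NOK
0.148412 NOK × 0.07933 = 0.0117735 CHF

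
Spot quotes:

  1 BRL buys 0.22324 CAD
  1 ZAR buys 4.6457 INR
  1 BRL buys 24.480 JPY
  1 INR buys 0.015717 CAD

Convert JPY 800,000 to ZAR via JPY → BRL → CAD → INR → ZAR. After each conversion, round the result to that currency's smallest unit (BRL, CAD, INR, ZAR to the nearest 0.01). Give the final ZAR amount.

JPY 800,000 ÷ 24.480 = BRL 32,679.74
BRL 32,679.74 × 0.22324 = CAD 7,295.43
CAD 7,295.43 ÷ 0.015717 = INR 464,174.46
INR 464,174.46 ÷ 4.6457 = ZAR 99,914.86

ZAR 99,914.86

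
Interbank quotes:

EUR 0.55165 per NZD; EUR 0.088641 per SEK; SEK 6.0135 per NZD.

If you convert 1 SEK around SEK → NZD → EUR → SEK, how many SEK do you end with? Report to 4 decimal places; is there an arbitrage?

1.0349 (arbitrage exists)

Around SEK → NZD → EUR → SEK: 1 ÷ 6.0135 × 0.55165 ÷ 0.088641 = 1.034908
Product > 1; profitable direction is SEK → NZD → EUR → SEK.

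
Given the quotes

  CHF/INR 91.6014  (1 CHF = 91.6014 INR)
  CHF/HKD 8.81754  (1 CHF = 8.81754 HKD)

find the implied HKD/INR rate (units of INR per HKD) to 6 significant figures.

1 HKD ÷ 8.81754 = 0.11341 CHF
0.11341 CHF × 91.6014 = 10.3885 INR

HKD/INR = 10.3885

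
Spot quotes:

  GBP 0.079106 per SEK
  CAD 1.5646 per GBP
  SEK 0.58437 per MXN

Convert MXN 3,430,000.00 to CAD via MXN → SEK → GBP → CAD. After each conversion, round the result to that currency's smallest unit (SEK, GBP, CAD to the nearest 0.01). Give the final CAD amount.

CAD 248,081.72

MXN 3,430,000.00 × 0.58437 = SEK 2,004,389.10
SEK 2,004,389.10 × 0.079106 = GBP 158,559.20
GBP 158,559.20 × 1.5646 = CAD 248,081.72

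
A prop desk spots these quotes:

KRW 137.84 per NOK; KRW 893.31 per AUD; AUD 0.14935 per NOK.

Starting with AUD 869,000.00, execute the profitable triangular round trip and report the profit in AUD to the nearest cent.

Profitable loop is AUD → NOK → KRW → AUD:
AUD 869,000.00 ÷ 0.14935 = NOK 5,818,547.04
NOK 5,818,547.04 × 137.84 = KRW 802,028,524
KRW 802,028,524 ÷ 893.31 = AUD 897,816.57
Profit = AUD 897,816.57 − AUD 869,000.00

Profit: AUD 28,816.57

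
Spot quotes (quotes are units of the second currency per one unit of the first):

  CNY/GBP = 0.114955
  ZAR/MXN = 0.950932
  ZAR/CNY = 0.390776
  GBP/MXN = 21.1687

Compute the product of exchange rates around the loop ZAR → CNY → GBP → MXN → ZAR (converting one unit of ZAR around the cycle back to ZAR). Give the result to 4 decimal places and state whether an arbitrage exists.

1.0000 (no arbitrage)

Around ZAR → CNY → GBP → MXN → ZAR: 1 × 0.390776 × 0.114955 × 21.1687 ÷ 0.950932 = 1.000001
Product ≈ 1 (deviation 0.000%, within rounding noise).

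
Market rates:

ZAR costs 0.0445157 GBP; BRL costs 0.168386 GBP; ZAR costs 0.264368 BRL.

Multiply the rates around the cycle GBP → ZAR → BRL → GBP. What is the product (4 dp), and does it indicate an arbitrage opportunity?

1.0000 (no arbitrage)

Around GBP → ZAR → BRL → GBP: 1 ÷ 0.0445157 × 0.264368 × 0.168386 = 1.000004
Product ≈ 1 (deviation 0.000%, within rounding noise).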